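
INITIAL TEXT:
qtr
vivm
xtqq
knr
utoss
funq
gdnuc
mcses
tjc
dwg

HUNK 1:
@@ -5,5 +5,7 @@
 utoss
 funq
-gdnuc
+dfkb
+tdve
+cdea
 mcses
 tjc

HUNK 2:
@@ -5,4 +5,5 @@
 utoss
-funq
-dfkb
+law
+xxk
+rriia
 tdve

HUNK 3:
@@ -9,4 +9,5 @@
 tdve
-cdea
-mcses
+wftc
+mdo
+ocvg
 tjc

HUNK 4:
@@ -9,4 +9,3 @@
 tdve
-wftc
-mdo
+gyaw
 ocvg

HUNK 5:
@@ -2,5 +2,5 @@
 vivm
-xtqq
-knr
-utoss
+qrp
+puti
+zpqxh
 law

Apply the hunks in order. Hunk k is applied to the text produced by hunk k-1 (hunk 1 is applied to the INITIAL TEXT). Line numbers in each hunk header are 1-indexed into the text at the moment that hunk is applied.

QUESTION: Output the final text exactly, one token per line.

Hunk 1: at line 5 remove [gdnuc] add [dfkb,tdve,cdea] -> 12 lines: qtr vivm xtqq knr utoss funq dfkb tdve cdea mcses tjc dwg
Hunk 2: at line 5 remove [funq,dfkb] add [law,xxk,rriia] -> 13 lines: qtr vivm xtqq knr utoss law xxk rriia tdve cdea mcses tjc dwg
Hunk 3: at line 9 remove [cdea,mcses] add [wftc,mdo,ocvg] -> 14 lines: qtr vivm xtqq knr utoss law xxk rriia tdve wftc mdo ocvg tjc dwg
Hunk 4: at line 9 remove [wftc,mdo] add [gyaw] -> 13 lines: qtr vivm xtqq knr utoss law xxk rriia tdve gyaw ocvg tjc dwg
Hunk 5: at line 2 remove [xtqq,knr,utoss] add [qrp,puti,zpqxh] -> 13 lines: qtr vivm qrp puti zpqxh law xxk rriia tdve gyaw ocvg tjc dwg

Answer: qtr
vivm
qrp
puti
zpqxh
law
xxk
rriia
tdve
gyaw
ocvg
tjc
dwg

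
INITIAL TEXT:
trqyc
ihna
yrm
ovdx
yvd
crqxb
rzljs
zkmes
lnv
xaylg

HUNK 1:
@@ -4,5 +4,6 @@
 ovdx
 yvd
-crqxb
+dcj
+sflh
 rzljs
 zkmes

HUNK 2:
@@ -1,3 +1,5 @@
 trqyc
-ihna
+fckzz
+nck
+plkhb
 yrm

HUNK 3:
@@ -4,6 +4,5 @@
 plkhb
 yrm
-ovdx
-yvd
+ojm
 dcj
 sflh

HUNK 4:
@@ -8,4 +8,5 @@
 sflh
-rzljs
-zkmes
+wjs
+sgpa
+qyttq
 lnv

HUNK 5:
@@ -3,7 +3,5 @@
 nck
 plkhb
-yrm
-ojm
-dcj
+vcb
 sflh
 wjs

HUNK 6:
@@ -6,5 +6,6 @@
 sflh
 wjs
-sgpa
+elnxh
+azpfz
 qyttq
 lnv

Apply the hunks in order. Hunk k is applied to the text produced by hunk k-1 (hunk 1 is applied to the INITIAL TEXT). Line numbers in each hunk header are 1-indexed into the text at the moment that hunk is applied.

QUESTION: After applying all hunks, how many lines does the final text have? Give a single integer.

Hunk 1: at line 4 remove [crqxb] add [dcj,sflh] -> 11 lines: trqyc ihna yrm ovdx yvd dcj sflh rzljs zkmes lnv xaylg
Hunk 2: at line 1 remove [ihna] add [fckzz,nck,plkhb] -> 13 lines: trqyc fckzz nck plkhb yrm ovdx yvd dcj sflh rzljs zkmes lnv xaylg
Hunk 3: at line 4 remove [ovdx,yvd] add [ojm] -> 12 lines: trqyc fckzz nck plkhb yrm ojm dcj sflh rzljs zkmes lnv xaylg
Hunk 4: at line 8 remove [rzljs,zkmes] add [wjs,sgpa,qyttq] -> 13 lines: trqyc fckzz nck plkhb yrm ojm dcj sflh wjs sgpa qyttq lnv xaylg
Hunk 5: at line 3 remove [yrm,ojm,dcj] add [vcb] -> 11 lines: trqyc fckzz nck plkhb vcb sflh wjs sgpa qyttq lnv xaylg
Hunk 6: at line 6 remove [sgpa] add [elnxh,azpfz] -> 12 lines: trqyc fckzz nck plkhb vcb sflh wjs elnxh azpfz qyttq lnv xaylg
Final line count: 12

Answer: 12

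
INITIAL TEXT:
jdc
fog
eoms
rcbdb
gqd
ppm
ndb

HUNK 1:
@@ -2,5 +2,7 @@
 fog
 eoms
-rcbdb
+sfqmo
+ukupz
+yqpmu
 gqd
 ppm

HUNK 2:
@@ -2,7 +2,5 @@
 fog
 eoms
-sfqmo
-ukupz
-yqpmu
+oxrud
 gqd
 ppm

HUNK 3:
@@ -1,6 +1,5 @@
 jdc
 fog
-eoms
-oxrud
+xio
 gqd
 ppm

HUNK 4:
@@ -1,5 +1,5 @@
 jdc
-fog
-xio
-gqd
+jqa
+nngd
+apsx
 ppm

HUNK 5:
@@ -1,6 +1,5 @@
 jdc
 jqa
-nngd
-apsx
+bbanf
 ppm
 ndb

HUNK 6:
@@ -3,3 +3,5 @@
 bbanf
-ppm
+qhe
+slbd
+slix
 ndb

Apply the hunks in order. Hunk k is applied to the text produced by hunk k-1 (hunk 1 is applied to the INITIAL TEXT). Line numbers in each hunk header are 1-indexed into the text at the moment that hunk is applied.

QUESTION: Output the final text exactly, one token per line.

Answer: jdc
jqa
bbanf
qhe
slbd
slix
ndb

Derivation:
Hunk 1: at line 2 remove [rcbdb] add [sfqmo,ukupz,yqpmu] -> 9 lines: jdc fog eoms sfqmo ukupz yqpmu gqd ppm ndb
Hunk 2: at line 2 remove [sfqmo,ukupz,yqpmu] add [oxrud] -> 7 lines: jdc fog eoms oxrud gqd ppm ndb
Hunk 3: at line 1 remove [eoms,oxrud] add [xio] -> 6 lines: jdc fog xio gqd ppm ndb
Hunk 4: at line 1 remove [fog,xio,gqd] add [jqa,nngd,apsx] -> 6 lines: jdc jqa nngd apsx ppm ndb
Hunk 5: at line 1 remove [nngd,apsx] add [bbanf] -> 5 lines: jdc jqa bbanf ppm ndb
Hunk 6: at line 3 remove [ppm] add [qhe,slbd,slix] -> 7 lines: jdc jqa bbanf qhe slbd slix ndb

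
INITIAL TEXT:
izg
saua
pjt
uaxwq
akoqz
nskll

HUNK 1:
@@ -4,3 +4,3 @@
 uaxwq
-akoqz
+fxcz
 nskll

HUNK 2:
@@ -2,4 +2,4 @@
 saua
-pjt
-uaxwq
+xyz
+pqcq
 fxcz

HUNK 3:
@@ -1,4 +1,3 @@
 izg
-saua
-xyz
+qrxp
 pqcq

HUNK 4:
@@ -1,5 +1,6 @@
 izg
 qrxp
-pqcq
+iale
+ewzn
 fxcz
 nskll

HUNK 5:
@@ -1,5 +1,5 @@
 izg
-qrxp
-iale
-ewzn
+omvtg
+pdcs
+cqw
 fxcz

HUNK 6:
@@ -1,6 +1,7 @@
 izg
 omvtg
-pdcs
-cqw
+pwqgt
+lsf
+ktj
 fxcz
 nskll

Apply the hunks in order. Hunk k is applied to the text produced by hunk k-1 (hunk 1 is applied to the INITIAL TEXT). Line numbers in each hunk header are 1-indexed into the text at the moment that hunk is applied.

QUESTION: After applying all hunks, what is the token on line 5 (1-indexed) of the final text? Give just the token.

Hunk 1: at line 4 remove [akoqz] add [fxcz] -> 6 lines: izg saua pjt uaxwq fxcz nskll
Hunk 2: at line 2 remove [pjt,uaxwq] add [xyz,pqcq] -> 6 lines: izg saua xyz pqcq fxcz nskll
Hunk 3: at line 1 remove [saua,xyz] add [qrxp] -> 5 lines: izg qrxp pqcq fxcz nskll
Hunk 4: at line 1 remove [pqcq] add [iale,ewzn] -> 6 lines: izg qrxp iale ewzn fxcz nskll
Hunk 5: at line 1 remove [qrxp,iale,ewzn] add [omvtg,pdcs,cqw] -> 6 lines: izg omvtg pdcs cqw fxcz nskll
Hunk 6: at line 1 remove [pdcs,cqw] add [pwqgt,lsf,ktj] -> 7 lines: izg omvtg pwqgt lsf ktj fxcz nskll
Final line 5: ktj

Answer: ktj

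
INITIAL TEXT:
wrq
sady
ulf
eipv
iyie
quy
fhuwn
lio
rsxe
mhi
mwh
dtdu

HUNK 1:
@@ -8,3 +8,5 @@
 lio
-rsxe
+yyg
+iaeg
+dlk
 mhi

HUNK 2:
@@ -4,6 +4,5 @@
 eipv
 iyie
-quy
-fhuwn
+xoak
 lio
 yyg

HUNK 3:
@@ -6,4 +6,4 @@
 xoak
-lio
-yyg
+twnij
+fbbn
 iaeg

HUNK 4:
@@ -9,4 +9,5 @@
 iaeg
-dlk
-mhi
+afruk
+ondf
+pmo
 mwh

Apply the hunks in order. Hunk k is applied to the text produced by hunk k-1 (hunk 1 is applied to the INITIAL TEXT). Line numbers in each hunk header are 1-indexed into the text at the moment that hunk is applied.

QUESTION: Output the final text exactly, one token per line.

Answer: wrq
sady
ulf
eipv
iyie
xoak
twnij
fbbn
iaeg
afruk
ondf
pmo
mwh
dtdu

Derivation:
Hunk 1: at line 8 remove [rsxe] add [yyg,iaeg,dlk] -> 14 lines: wrq sady ulf eipv iyie quy fhuwn lio yyg iaeg dlk mhi mwh dtdu
Hunk 2: at line 4 remove [quy,fhuwn] add [xoak] -> 13 lines: wrq sady ulf eipv iyie xoak lio yyg iaeg dlk mhi mwh dtdu
Hunk 3: at line 6 remove [lio,yyg] add [twnij,fbbn] -> 13 lines: wrq sady ulf eipv iyie xoak twnij fbbn iaeg dlk mhi mwh dtdu
Hunk 4: at line 9 remove [dlk,mhi] add [afruk,ondf,pmo] -> 14 lines: wrq sady ulf eipv iyie xoak twnij fbbn iaeg afruk ondf pmo mwh dtdu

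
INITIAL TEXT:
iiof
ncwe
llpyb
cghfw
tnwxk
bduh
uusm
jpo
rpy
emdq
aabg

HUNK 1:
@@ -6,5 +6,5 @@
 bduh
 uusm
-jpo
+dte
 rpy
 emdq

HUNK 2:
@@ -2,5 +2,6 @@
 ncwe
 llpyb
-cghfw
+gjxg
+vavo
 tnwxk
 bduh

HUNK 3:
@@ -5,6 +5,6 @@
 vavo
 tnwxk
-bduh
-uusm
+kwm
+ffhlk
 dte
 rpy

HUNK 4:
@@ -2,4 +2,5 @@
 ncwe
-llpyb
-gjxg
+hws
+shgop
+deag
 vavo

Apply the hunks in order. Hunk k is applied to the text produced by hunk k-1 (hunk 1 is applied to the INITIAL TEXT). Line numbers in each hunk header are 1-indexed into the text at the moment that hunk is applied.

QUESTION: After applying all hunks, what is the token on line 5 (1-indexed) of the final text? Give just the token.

Hunk 1: at line 6 remove [jpo] add [dte] -> 11 lines: iiof ncwe llpyb cghfw tnwxk bduh uusm dte rpy emdq aabg
Hunk 2: at line 2 remove [cghfw] add [gjxg,vavo] -> 12 lines: iiof ncwe llpyb gjxg vavo tnwxk bduh uusm dte rpy emdq aabg
Hunk 3: at line 5 remove [bduh,uusm] add [kwm,ffhlk] -> 12 lines: iiof ncwe llpyb gjxg vavo tnwxk kwm ffhlk dte rpy emdq aabg
Hunk 4: at line 2 remove [llpyb,gjxg] add [hws,shgop,deag] -> 13 lines: iiof ncwe hws shgop deag vavo tnwxk kwm ffhlk dte rpy emdq aabg
Final line 5: deag

Answer: deag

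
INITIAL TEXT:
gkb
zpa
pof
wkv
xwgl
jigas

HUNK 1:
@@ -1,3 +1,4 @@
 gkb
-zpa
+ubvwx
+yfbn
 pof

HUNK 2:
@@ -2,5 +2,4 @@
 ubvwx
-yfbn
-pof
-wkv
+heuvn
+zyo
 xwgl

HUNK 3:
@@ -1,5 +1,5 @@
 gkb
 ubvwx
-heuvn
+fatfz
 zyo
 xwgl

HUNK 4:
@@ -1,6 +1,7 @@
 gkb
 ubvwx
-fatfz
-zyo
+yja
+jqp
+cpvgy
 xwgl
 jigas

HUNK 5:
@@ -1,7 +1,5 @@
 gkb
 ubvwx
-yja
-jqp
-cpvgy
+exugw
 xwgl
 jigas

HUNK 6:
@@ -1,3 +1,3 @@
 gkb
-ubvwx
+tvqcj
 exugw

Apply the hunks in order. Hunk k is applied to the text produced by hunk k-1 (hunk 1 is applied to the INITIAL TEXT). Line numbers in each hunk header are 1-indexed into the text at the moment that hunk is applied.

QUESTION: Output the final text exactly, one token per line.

Answer: gkb
tvqcj
exugw
xwgl
jigas

Derivation:
Hunk 1: at line 1 remove [zpa] add [ubvwx,yfbn] -> 7 lines: gkb ubvwx yfbn pof wkv xwgl jigas
Hunk 2: at line 2 remove [yfbn,pof,wkv] add [heuvn,zyo] -> 6 lines: gkb ubvwx heuvn zyo xwgl jigas
Hunk 3: at line 1 remove [heuvn] add [fatfz] -> 6 lines: gkb ubvwx fatfz zyo xwgl jigas
Hunk 4: at line 1 remove [fatfz,zyo] add [yja,jqp,cpvgy] -> 7 lines: gkb ubvwx yja jqp cpvgy xwgl jigas
Hunk 5: at line 1 remove [yja,jqp,cpvgy] add [exugw] -> 5 lines: gkb ubvwx exugw xwgl jigas
Hunk 6: at line 1 remove [ubvwx] add [tvqcj] -> 5 lines: gkb tvqcj exugw xwgl jigas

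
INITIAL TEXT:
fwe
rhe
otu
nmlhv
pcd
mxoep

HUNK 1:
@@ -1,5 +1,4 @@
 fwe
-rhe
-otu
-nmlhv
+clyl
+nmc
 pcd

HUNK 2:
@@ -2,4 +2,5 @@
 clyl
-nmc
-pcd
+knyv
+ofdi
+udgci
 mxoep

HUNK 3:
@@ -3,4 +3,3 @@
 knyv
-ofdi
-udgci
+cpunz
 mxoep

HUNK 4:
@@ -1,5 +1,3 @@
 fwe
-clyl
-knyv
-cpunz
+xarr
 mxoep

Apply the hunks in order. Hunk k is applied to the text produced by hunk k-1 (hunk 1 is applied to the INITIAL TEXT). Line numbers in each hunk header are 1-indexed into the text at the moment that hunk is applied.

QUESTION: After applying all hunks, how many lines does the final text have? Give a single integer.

Hunk 1: at line 1 remove [rhe,otu,nmlhv] add [clyl,nmc] -> 5 lines: fwe clyl nmc pcd mxoep
Hunk 2: at line 2 remove [nmc,pcd] add [knyv,ofdi,udgci] -> 6 lines: fwe clyl knyv ofdi udgci mxoep
Hunk 3: at line 3 remove [ofdi,udgci] add [cpunz] -> 5 lines: fwe clyl knyv cpunz mxoep
Hunk 4: at line 1 remove [clyl,knyv,cpunz] add [xarr] -> 3 lines: fwe xarr mxoep
Final line count: 3

Answer: 3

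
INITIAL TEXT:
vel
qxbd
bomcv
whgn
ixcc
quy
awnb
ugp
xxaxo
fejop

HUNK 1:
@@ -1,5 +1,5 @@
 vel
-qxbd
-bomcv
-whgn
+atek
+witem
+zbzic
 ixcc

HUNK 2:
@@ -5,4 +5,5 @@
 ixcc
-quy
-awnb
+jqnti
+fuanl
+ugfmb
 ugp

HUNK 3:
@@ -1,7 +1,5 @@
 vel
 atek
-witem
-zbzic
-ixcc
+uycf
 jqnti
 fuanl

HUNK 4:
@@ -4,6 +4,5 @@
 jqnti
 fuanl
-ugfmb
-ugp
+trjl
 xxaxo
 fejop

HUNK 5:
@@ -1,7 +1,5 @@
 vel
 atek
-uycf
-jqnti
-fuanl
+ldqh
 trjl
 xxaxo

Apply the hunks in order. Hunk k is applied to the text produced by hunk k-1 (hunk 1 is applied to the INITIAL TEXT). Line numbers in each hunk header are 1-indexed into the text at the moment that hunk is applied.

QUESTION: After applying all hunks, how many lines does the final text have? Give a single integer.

Hunk 1: at line 1 remove [qxbd,bomcv,whgn] add [atek,witem,zbzic] -> 10 lines: vel atek witem zbzic ixcc quy awnb ugp xxaxo fejop
Hunk 2: at line 5 remove [quy,awnb] add [jqnti,fuanl,ugfmb] -> 11 lines: vel atek witem zbzic ixcc jqnti fuanl ugfmb ugp xxaxo fejop
Hunk 3: at line 1 remove [witem,zbzic,ixcc] add [uycf] -> 9 lines: vel atek uycf jqnti fuanl ugfmb ugp xxaxo fejop
Hunk 4: at line 4 remove [ugfmb,ugp] add [trjl] -> 8 lines: vel atek uycf jqnti fuanl trjl xxaxo fejop
Hunk 5: at line 1 remove [uycf,jqnti,fuanl] add [ldqh] -> 6 lines: vel atek ldqh trjl xxaxo fejop
Final line count: 6

Answer: 6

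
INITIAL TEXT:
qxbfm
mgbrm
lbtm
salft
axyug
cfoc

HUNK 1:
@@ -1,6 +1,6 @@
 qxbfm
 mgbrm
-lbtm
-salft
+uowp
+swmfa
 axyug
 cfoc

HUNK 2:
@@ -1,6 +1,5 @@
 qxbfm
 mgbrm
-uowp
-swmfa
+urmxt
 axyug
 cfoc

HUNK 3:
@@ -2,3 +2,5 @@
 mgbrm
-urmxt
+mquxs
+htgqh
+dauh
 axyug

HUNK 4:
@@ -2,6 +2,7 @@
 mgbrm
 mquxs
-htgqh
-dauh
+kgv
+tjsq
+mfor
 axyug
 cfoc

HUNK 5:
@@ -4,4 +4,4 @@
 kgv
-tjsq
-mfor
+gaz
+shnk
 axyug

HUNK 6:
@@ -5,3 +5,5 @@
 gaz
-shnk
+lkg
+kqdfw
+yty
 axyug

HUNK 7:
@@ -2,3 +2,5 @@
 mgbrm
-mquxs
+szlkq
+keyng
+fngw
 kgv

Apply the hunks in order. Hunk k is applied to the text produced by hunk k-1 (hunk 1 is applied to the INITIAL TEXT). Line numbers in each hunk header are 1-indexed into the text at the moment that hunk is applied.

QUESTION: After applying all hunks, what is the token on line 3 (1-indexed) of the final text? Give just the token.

Answer: szlkq

Derivation:
Hunk 1: at line 1 remove [lbtm,salft] add [uowp,swmfa] -> 6 lines: qxbfm mgbrm uowp swmfa axyug cfoc
Hunk 2: at line 1 remove [uowp,swmfa] add [urmxt] -> 5 lines: qxbfm mgbrm urmxt axyug cfoc
Hunk 3: at line 2 remove [urmxt] add [mquxs,htgqh,dauh] -> 7 lines: qxbfm mgbrm mquxs htgqh dauh axyug cfoc
Hunk 4: at line 2 remove [htgqh,dauh] add [kgv,tjsq,mfor] -> 8 lines: qxbfm mgbrm mquxs kgv tjsq mfor axyug cfoc
Hunk 5: at line 4 remove [tjsq,mfor] add [gaz,shnk] -> 8 lines: qxbfm mgbrm mquxs kgv gaz shnk axyug cfoc
Hunk 6: at line 5 remove [shnk] add [lkg,kqdfw,yty] -> 10 lines: qxbfm mgbrm mquxs kgv gaz lkg kqdfw yty axyug cfoc
Hunk 7: at line 2 remove [mquxs] add [szlkq,keyng,fngw] -> 12 lines: qxbfm mgbrm szlkq keyng fngw kgv gaz lkg kqdfw yty axyug cfoc
Final line 3: szlkq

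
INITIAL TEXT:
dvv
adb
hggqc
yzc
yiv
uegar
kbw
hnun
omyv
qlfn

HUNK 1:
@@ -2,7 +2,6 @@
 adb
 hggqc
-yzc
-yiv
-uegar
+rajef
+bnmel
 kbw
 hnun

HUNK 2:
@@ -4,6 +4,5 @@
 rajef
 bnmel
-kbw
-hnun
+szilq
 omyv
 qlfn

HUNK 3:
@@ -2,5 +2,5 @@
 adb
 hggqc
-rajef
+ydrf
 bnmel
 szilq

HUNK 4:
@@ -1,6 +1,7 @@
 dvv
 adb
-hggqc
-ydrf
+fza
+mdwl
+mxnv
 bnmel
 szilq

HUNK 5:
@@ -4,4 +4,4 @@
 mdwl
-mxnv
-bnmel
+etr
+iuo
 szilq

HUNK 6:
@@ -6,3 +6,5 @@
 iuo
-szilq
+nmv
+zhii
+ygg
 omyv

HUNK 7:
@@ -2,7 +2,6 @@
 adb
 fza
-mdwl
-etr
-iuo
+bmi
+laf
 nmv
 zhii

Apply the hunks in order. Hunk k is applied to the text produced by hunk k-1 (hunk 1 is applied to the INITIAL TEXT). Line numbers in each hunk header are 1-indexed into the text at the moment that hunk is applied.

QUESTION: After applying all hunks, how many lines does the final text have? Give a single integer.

Hunk 1: at line 2 remove [yzc,yiv,uegar] add [rajef,bnmel] -> 9 lines: dvv adb hggqc rajef bnmel kbw hnun omyv qlfn
Hunk 2: at line 4 remove [kbw,hnun] add [szilq] -> 8 lines: dvv adb hggqc rajef bnmel szilq omyv qlfn
Hunk 3: at line 2 remove [rajef] add [ydrf] -> 8 lines: dvv adb hggqc ydrf bnmel szilq omyv qlfn
Hunk 4: at line 1 remove [hggqc,ydrf] add [fza,mdwl,mxnv] -> 9 lines: dvv adb fza mdwl mxnv bnmel szilq omyv qlfn
Hunk 5: at line 4 remove [mxnv,bnmel] add [etr,iuo] -> 9 lines: dvv adb fza mdwl etr iuo szilq omyv qlfn
Hunk 6: at line 6 remove [szilq] add [nmv,zhii,ygg] -> 11 lines: dvv adb fza mdwl etr iuo nmv zhii ygg omyv qlfn
Hunk 7: at line 2 remove [mdwl,etr,iuo] add [bmi,laf] -> 10 lines: dvv adb fza bmi laf nmv zhii ygg omyv qlfn
Final line count: 10

Answer: 10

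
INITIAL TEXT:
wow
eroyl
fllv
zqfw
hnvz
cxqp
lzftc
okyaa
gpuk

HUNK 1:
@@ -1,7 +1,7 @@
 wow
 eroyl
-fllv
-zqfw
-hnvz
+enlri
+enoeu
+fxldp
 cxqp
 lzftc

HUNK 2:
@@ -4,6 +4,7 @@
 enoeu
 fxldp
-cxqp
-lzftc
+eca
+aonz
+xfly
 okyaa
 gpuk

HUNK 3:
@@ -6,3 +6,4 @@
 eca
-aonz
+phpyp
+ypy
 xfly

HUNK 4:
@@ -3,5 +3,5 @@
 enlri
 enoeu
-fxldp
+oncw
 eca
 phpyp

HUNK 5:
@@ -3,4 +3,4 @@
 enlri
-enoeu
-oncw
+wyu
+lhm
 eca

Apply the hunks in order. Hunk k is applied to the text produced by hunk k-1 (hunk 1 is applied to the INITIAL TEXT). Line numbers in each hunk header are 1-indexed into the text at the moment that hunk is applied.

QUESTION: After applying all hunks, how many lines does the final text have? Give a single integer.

Answer: 11

Derivation:
Hunk 1: at line 1 remove [fllv,zqfw,hnvz] add [enlri,enoeu,fxldp] -> 9 lines: wow eroyl enlri enoeu fxldp cxqp lzftc okyaa gpuk
Hunk 2: at line 4 remove [cxqp,lzftc] add [eca,aonz,xfly] -> 10 lines: wow eroyl enlri enoeu fxldp eca aonz xfly okyaa gpuk
Hunk 3: at line 6 remove [aonz] add [phpyp,ypy] -> 11 lines: wow eroyl enlri enoeu fxldp eca phpyp ypy xfly okyaa gpuk
Hunk 4: at line 3 remove [fxldp] add [oncw] -> 11 lines: wow eroyl enlri enoeu oncw eca phpyp ypy xfly okyaa gpuk
Hunk 5: at line 3 remove [enoeu,oncw] add [wyu,lhm] -> 11 lines: wow eroyl enlri wyu lhm eca phpyp ypy xfly okyaa gpuk
Final line count: 11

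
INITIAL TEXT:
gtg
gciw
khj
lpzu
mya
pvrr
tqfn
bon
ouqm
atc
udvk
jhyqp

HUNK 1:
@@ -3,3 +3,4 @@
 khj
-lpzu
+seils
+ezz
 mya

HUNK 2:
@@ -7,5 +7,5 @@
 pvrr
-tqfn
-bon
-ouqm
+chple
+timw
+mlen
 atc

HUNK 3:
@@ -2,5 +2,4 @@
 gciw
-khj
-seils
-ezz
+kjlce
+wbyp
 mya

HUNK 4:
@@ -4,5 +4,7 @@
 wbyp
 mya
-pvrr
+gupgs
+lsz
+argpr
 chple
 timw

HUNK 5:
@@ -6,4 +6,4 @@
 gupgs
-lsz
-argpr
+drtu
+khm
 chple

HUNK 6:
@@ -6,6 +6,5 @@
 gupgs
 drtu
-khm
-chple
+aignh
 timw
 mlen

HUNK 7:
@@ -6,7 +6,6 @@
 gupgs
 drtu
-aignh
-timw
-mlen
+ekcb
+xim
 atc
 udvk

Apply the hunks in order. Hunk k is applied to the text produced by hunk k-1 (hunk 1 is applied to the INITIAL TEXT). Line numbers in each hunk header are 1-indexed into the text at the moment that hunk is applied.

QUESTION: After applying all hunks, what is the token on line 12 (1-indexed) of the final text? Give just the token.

Hunk 1: at line 3 remove [lpzu] add [seils,ezz] -> 13 lines: gtg gciw khj seils ezz mya pvrr tqfn bon ouqm atc udvk jhyqp
Hunk 2: at line 7 remove [tqfn,bon,ouqm] add [chple,timw,mlen] -> 13 lines: gtg gciw khj seils ezz mya pvrr chple timw mlen atc udvk jhyqp
Hunk 3: at line 2 remove [khj,seils,ezz] add [kjlce,wbyp] -> 12 lines: gtg gciw kjlce wbyp mya pvrr chple timw mlen atc udvk jhyqp
Hunk 4: at line 4 remove [pvrr] add [gupgs,lsz,argpr] -> 14 lines: gtg gciw kjlce wbyp mya gupgs lsz argpr chple timw mlen atc udvk jhyqp
Hunk 5: at line 6 remove [lsz,argpr] add [drtu,khm] -> 14 lines: gtg gciw kjlce wbyp mya gupgs drtu khm chple timw mlen atc udvk jhyqp
Hunk 6: at line 6 remove [khm,chple] add [aignh] -> 13 lines: gtg gciw kjlce wbyp mya gupgs drtu aignh timw mlen atc udvk jhyqp
Hunk 7: at line 6 remove [aignh,timw,mlen] add [ekcb,xim] -> 12 lines: gtg gciw kjlce wbyp mya gupgs drtu ekcb xim atc udvk jhyqp
Final line 12: jhyqp

Answer: jhyqp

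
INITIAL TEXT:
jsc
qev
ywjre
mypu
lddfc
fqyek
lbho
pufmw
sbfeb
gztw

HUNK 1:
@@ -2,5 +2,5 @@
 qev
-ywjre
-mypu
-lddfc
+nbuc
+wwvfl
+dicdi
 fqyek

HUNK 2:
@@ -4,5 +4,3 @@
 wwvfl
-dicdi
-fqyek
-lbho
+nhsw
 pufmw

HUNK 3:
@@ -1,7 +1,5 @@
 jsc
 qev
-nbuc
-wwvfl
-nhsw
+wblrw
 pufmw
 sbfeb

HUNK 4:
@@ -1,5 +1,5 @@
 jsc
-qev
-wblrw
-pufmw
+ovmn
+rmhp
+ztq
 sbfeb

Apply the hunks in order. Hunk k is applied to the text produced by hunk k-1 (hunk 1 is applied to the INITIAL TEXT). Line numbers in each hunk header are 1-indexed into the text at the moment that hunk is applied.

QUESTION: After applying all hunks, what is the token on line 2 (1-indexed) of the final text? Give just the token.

Answer: ovmn

Derivation:
Hunk 1: at line 2 remove [ywjre,mypu,lddfc] add [nbuc,wwvfl,dicdi] -> 10 lines: jsc qev nbuc wwvfl dicdi fqyek lbho pufmw sbfeb gztw
Hunk 2: at line 4 remove [dicdi,fqyek,lbho] add [nhsw] -> 8 lines: jsc qev nbuc wwvfl nhsw pufmw sbfeb gztw
Hunk 3: at line 1 remove [nbuc,wwvfl,nhsw] add [wblrw] -> 6 lines: jsc qev wblrw pufmw sbfeb gztw
Hunk 4: at line 1 remove [qev,wblrw,pufmw] add [ovmn,rmhp,ztq] -> 6 lines: jsc ovmn rmhp ztq sbfeb gztw
Final line 2: ovmn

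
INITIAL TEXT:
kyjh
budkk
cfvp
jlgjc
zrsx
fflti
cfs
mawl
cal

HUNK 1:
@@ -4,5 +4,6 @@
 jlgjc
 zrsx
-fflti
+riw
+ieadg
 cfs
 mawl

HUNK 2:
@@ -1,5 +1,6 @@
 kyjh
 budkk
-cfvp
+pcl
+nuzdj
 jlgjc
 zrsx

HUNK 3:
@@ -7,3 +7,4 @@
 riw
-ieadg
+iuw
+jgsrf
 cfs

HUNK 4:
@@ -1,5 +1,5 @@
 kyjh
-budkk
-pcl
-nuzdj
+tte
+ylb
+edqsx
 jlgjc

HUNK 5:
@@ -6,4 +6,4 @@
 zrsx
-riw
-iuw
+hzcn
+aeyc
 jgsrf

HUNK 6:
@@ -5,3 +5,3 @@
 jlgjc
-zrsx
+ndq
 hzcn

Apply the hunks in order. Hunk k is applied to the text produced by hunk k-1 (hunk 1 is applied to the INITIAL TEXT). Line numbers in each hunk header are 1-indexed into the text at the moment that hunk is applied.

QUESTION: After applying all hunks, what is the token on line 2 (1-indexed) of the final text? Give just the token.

Hunk 1: at line 4 remove [fflti] add [riw,ieadg] -> 10 lines: kyjh budkk cfvp jlgjc zrsx riw ieadg cfs mawl cal
Hunk 2: at line 1 remove [cfvp] add [pcl,nuzdj] -> 11 lines: kyjh budkk pcl nuzdj jlgjc zrsx riw ieadg cfs mawl cal
Hunk 3: at line 7 remove [ieadg] add [iuw,jgsrf] -> 12 lines: kyjh budkk pcl nuzdj jlgjc zrsx riw iuw jgsrf cfs mawl cal
Hunk 4: at line 1 remove [budkk,pcl,nuzdj] add [tte,ylb,edqsx] -> 12 lines: kyjh tte ylb edqsx jlgjc zrsx riw iuw jgsrf cfs mawl cal
Hunk 5: at line 6 remove [riw,iuw] add [hzcn,aeyc] -> 12 lines: kyjh tte ylb edqsx jlgjc zrsx hzcn aeyc jgsrf cfs mawl cal
Hunk 6: at line 5 remove [zrsx] add [ndq] -> 12 lines: kyjh tte ylb edqsx jlgjc ndq hzcn aeyc jgsrf cfs mawl cal
Final line 2: tte

Answer: tte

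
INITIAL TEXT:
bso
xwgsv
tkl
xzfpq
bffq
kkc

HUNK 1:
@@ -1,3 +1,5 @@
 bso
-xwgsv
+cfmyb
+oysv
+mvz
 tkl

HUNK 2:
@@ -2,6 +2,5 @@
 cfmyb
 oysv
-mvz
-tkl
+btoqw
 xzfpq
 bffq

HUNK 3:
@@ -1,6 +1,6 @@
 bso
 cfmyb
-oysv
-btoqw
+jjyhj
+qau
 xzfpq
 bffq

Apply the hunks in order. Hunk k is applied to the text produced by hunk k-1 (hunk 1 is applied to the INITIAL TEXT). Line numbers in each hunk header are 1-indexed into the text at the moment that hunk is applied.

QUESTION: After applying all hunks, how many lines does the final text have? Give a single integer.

Answer: 7

Derivation:
Hunk 1: at line 1 remove [xwgsv] add [cfmyb,oysv,mvz] -> 8 lines: bso cfmyb oysv mvz tkl xzfpq bffq kkc
Hunk 2: at line 2 remove [mvz,tkl] add [btoqw] -> 7 lines: bso cfmyb oysv btoqw xzfpq bffq kkc
Hunk 3: at line 1 remove [oysv,btoqw] add [jjyhj,qau] -> 7 lines: bso cfmyb jjyhj qau xzfpq bffq kkc
Final line count: 7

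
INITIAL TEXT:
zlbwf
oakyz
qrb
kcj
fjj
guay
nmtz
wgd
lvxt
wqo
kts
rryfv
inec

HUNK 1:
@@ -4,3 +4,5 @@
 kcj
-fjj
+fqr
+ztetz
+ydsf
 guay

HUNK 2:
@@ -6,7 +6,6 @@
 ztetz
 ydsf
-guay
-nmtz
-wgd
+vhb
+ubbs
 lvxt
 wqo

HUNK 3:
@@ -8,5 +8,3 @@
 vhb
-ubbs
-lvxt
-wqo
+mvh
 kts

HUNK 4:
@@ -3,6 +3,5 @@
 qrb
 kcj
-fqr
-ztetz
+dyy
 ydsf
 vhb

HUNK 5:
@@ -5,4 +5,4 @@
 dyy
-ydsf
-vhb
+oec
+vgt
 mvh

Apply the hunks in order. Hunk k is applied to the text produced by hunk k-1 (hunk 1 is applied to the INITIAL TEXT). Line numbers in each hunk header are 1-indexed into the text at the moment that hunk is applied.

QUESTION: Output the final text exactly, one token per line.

Answer: zlbwf
oakyz
qrb
kcj
dyy
oec
vgt
mvh
kts
rryfv
inec

Derivation:
Hunk 1: at line 4 remove [fjj] add [fqr,ztetz,ydsf] -> 15 lines: zlbwf oakyz qrb kcj fqr ztetz ydsf guay nmtz wgd lvxt wqo kts rryfv inec
Hunk 2: at line 6 remove [guay,nmtz,wgd] add [vhb,ubbs] -> 14 lines: zlbwf oakyz qrb kcj fqr ztetz ydsf vhb ubbs lvxt wqo kts rryfv inec
Hunk 3: at line 8 remove [ubbs,lvxt,wqo] add [mvh] -> 12 lines: zlbwf oakyz qrb kcj fqr ztetz ydsf vhb mvh kts rryfv inec
Hunk 4: at line 3 remove [fqr,ztetz] add [dyy] -> 11 lines: zlbwf oakyz qrb kcj dyy ydsf vhb mvh kts rryfv inec
Hunk 5: at line 5 remove [ydsf,vhb] add [oec,vgt] -> 11 lines: zlbwf oakyz qrb kcj dyy oec vgt mvh kts rryfv inec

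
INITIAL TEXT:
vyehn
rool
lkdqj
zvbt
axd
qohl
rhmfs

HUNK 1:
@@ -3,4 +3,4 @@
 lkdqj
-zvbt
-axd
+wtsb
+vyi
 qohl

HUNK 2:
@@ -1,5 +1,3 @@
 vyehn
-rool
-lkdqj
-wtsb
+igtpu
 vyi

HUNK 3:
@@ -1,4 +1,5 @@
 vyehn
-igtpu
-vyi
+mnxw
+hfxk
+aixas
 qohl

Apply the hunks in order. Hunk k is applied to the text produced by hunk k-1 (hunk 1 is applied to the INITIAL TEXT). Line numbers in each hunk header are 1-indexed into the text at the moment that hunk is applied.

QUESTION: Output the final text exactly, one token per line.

Hunk 1: at line 3 remove [zvbt,axd] add [wtsb,vyi] -> 7 lines: vyehn rool lkdqj wtsb vyi qohl rhmfs
Hunk 2: at line 1 remove [rool,lkdqj,wtsb] add [igtpu] -> 5 lines: vyehn igtpu vyi qohl rhmfs
Hunk 3: at line 1 remove [igtpu,vyi] add [mnxw,hfxk,aixas] -> 6 lines: vyehn mnxw hfxk aixas qohl rhmfs

Answer: vyehn
mnxw
hfxk
aixas
qohl
rhmfs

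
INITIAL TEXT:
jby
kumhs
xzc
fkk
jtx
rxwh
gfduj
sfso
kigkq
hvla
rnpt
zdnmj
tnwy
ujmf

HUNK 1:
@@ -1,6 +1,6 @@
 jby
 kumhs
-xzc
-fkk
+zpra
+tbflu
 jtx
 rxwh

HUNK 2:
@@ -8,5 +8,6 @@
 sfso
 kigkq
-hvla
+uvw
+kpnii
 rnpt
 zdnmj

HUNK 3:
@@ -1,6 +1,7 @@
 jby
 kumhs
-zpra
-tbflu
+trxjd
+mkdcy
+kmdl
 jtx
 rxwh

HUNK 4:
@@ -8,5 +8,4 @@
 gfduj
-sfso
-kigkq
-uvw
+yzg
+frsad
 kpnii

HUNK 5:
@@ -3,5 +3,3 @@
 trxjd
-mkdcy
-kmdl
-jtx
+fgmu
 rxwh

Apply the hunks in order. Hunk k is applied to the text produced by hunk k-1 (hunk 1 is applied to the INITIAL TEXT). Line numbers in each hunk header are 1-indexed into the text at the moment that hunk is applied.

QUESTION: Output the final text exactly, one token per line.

Answer: jby
kumhs
trxjd
fgmu
rxwh
gfduj
yzg
frsad
kpnii
rnpt
zdnmj
tnwy
ujmf

Derivation:
Hunk 1: at line 1 remove [xzc,fkk] add [zpra,tbflu] -> 14 lines: jby kumhs zpra tbflu jtx rxwh gfduj sfso kigkq hvla rnpt zdnmj tnwy ujmf
Hunk 2: at line 8 remove [hvla] add [uvw,kpnii] -> 15 lines: jby kumhs zpra tbflu jtx rxwh gfduj sfso kigkq uvw kpnii rnpt zdnmj tnwy ujmf
Hunk 3: at line 1 remove [zpra,tbflu] add [trxjd,mkdcy,kmdl] -> 16 lines: jby kumhs trxjd mkdcy kmdl jtx rxwh gfduj sfso kigkq uvw kpnii rnpt zdnmj tnwy ujmf
Hunk 4: at line 8 remove [sfso,kigkq,uvw] add [yzg,frsad] -> 15 lines: jby kumhs trxjd mkdcy kmdl jtx rxwh gfduj yzg frsad kpnii rnpt zdnmj tnwy ujmf
Hunk 5: at line 3 remove [mkdcy,kmdl,jtx] add [fgmu] -> 13 lines: jby kumhs trxjd fgmu rxwh gfduj yzg frsad kpnii rnpt zdnmj tnwy ujmf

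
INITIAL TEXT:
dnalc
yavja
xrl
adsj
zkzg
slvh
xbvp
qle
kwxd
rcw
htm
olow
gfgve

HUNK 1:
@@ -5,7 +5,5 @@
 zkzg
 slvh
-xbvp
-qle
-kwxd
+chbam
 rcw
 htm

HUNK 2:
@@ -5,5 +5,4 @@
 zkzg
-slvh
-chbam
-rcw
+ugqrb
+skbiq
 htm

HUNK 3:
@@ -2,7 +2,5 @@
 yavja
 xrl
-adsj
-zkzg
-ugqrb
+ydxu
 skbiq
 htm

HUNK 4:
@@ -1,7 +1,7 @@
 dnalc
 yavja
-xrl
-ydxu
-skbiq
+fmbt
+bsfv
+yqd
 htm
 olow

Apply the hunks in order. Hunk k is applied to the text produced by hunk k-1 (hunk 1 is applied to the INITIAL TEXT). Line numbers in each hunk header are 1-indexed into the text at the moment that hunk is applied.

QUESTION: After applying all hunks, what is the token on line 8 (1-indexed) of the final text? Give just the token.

Hunk 1: at line 5 remove [xbvp,qle,kwxd] add [chbam] -> 11 lines: dnalc yavja xrl adsj zkzg slvh chbam rcw htm olow gfgve
Hunk 2: at line 5 remove [slvh,chbam,rcw] add [ugqrb,skbiq] -> 10 lines: dnalc yavja xrl adsj zkzg ugqrb skbiq htm olow gfgve
Hunk 3: at line 2 remove [adsj,zkzg,ugqrb] add [ydxu] -> 8 lines: dnalc yavja xrl ydxu skbiq htm olow gfgve
Hunk 4: at line 1 remove [xrl,ydxu,skbiq] add [fmbt,bsfv,yqd] -> 8 lines: dnalc yavja fmbt bsfv yqd htm olow gfgve
Final line 8: gfgve

Answer: gfgve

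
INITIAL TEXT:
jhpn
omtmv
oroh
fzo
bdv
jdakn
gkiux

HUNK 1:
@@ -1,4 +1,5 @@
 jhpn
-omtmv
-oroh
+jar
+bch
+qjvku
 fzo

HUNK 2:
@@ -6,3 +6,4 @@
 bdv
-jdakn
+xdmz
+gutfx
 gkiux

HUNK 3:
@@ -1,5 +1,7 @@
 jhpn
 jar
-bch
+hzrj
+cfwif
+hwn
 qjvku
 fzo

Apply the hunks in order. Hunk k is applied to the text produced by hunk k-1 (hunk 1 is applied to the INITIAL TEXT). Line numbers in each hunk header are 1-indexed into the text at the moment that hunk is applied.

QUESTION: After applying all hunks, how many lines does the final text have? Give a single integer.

Hunk 1: at line 1 remove [omtmv,oroh] add [jar,bch,qjvku] -> 8 lines: jhpn jar bch qjvku fzo bdv jdakn gkiux
Hunk 2: at line 6 remove [jdakn] add [xdmz,gutfx] -> 9 lines: jhpn jar bch qjvku fzo bdv xdmz gutfx gkiux
Hunk 3: at line 1 remove [bch] add [hzrj,cfwif,hwn] -> 11 lines: jhpn jar hzrj cfwif hwn qjvku fzo bdv xdmz gutfx gkiux
Final line count: 11

Answer: 11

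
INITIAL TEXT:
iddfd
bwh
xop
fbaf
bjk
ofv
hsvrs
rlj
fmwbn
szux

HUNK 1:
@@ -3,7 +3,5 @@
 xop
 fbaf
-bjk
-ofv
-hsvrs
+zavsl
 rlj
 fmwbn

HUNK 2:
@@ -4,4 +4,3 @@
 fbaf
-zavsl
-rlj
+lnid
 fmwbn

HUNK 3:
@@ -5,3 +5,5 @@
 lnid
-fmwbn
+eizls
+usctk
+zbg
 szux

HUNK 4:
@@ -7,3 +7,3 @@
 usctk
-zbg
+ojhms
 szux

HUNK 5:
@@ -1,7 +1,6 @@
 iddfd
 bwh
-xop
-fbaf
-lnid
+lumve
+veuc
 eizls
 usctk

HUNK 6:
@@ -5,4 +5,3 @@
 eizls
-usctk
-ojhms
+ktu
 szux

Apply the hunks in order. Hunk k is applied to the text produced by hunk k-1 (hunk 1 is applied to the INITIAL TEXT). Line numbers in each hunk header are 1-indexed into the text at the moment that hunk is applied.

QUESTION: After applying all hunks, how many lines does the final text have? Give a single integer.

Hunk 1: at line 3 remove [bjk,ofv,hsvrs] add [zavsl] -> 8 lines: iddfd bwh xop fbaf zavsl rlj fmwbn szux
Hunk 2: at line 4 remove [zavsl,rlj] add [lnid] -> 7 lines: iddfd bwh xop fbaf lnid fmwbn szux
Hunk 3: at line 5 remove [fmwbn] add [eizls,usctk,zbg] -> 9 lines: iddfd bwh xop fbaf lnid eizls usctk zbg szux
Hunk 4: at line 7 remove [zbg] add [ojhms] -> 9 lines: iddfd bwh xop fbaf lnid eizls usctk ojhms szux
Hunk 5: at line 1 remove [xop,fbaf,lnid] add [lumve,veuc] -> 8 lines: iddfd bwh lumve veuc eizls usctk ojhms szux
Hunk 6: at line 5 remove [usctk,ojhms] add [ktu] -> 7 lines: iddfd bwh lumve veuc eizls ktu szux
Final line count: 7

Answer: 7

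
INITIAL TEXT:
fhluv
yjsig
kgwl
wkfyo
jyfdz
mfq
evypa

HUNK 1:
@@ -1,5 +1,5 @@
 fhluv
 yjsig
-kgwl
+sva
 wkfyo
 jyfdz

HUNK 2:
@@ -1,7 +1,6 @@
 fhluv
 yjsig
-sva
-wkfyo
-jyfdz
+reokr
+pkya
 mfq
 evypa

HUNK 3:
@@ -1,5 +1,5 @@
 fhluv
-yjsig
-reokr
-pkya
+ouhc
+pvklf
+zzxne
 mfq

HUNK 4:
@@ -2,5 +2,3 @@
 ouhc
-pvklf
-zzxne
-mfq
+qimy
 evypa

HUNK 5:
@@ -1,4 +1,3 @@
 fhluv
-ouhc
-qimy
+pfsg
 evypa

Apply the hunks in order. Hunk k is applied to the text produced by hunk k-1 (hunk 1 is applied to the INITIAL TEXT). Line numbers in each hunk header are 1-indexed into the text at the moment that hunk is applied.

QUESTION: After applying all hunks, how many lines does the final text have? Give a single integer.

Hunk 1: at line 1 remove [kgwl] add [sva] -> 7 lines: fhluv yjsig sva wkfyo jyfdz mfq evypa
Hunk 2: at line 1 remove [sva,wkfyo,jyfdz] add [reokr,pkya] -> 6 lines: fhluv yjsig reokr pkya mfq evypa
Hunk 3: at line 1 remove [yjsig,reokr,pkya] add [ouhc,pvklf,zzxne] -> 6 lines: fhluv ouhc pvklf zzxne mfq evypa
Hunk 4: at line 2 remove [pvklf,zzxne,mfq] add [qimy] -> 4 lines: fhluv ouhc qimy evypa
Hunk 5: at line 1 remove [ouhc,qimy] add [pfsg] -> 3 lines: fhluv pfsg evypa
Final line count: 3

Answer: 3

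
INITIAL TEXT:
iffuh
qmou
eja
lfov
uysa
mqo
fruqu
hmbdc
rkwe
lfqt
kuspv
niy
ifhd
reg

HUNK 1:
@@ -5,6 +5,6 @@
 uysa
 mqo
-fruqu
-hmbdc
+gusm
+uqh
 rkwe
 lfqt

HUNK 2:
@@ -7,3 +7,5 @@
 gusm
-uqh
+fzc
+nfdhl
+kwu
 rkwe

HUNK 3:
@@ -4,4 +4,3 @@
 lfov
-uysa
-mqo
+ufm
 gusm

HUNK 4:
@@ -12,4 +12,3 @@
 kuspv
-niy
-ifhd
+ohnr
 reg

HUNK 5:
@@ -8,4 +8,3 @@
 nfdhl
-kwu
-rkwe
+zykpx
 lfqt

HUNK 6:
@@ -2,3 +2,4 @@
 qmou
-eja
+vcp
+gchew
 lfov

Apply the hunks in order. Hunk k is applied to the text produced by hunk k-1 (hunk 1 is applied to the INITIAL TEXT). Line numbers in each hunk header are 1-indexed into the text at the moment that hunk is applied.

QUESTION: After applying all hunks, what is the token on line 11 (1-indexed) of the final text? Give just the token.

Answer: lfqt

Derivation:
Hunk 1: at line 5 remove [fruqu,hmbdc] add [gusm,uqh] -> 14 lines: iffuh qmou eja lfov uysa mqo gusm uqh rkwe lfqt kuspv niy ifhd reg
Hunk 2: at line 7 remove [uqh] add [fzc,nfdhl,kwu] -> 16 lines: iffuh qmou eja lfov uysa mqo gusm fzc nfdhl kwu rkwe lfqt kuspv niy ifhd reg
Hunk 3: at line 4 remove [uysa,mqo] add [ufm] -> 15 lines: iffuh qmou eja lfov ufm gusm fzc nfdhl kwu rkwe lfqt kuspv niy ifhd reg
Hunk 4: at line 12 remove [niy,ifhd] add [ohnr] -> 14 lines: iffuh qmou eja lfov ufm gusm fzc nfdhl kwu rkwe lfqt kuspv ohnr reg
Hunk 5: at line 8 remove [kwu,rkwe] add [zykpx] -> 13 lines: iffuh qmou eja lfov ufm gusm fzc nfdhl zykpx lfqt kuspv ohnr reg
Hunk 6: at line 2 remove [eja] add [vcp,gchew] -> 14 lines: iffuh qmou vcp gchew lfov ufm gusm fzc nfdhl zykpx lfqt kuspv ohnr reg
Final line 11: lfqt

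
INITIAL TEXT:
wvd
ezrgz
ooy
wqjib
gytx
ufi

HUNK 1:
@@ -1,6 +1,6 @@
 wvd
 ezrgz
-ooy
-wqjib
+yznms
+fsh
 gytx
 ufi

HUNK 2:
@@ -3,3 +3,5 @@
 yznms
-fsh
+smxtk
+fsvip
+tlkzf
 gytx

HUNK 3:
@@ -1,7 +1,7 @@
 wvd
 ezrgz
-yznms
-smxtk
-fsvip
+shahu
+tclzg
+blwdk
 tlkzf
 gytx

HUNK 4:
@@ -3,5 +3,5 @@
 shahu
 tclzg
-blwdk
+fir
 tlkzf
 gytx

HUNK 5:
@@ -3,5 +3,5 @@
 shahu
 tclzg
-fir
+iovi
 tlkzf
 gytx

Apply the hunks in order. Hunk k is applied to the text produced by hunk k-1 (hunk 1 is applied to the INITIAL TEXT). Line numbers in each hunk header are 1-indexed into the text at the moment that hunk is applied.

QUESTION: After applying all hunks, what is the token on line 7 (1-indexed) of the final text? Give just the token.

Hunk 1: at line 1 remove [ooy,wqjib] add [yznms,fsh] -> 6 lines: wvd ezrgz yznms fsh gytx ufi
Hunk 2: at line 3 remove [fsh] add [smxtk,fsvip,tlkzf] -> 8 lines: wvd ezrgz yznms smxtk fsvip tlkzf gytx ufi
Hunk 3: at line 1 remove [yznms,smxtk,fsvip] add [shahu,tclzg,blwdk] -> 8 lines: wvd ezrgz shahu tclzg blwdk tlkzf gytx ufi
Hunk 4: at line 3 remove [blwdk] add [fir] -> 8 lines: wvd ezrgz shahu tclzg fir tlkzf gytx ufi
Hunk 5: at line 3 remove [fir] add [iovi] -> 8 lines: wvd ezrgz shahu tclzg iovi tlkzf gytx ufi
Final line 7: gytx

Answer: gytx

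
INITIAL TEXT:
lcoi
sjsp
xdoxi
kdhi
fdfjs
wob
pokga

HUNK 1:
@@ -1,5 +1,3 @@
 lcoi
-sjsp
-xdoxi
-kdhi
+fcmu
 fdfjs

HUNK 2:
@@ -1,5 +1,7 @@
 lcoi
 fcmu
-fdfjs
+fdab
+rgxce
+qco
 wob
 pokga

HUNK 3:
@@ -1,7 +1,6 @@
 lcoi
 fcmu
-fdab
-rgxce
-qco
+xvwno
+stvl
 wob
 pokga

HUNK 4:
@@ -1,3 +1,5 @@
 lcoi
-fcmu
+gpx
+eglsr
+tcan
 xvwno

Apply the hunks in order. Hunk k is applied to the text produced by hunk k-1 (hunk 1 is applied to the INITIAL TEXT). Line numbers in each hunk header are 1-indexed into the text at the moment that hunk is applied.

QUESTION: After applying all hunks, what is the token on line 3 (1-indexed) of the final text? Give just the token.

Hunk 1: at line 1 remove [sjsp,xdoxi,kdhi] add [fcmu] -> 5 lines: lcoi fcmu fdfjs wob pokga
Hunk 2: at line 1 remove [fdfjs] add [fdab,rgxce,qco] -> 7 lines: lcoi fcmu fdab rgxce qco wob pokga
Hunk 3: at line 1 remove [fdab,rgxce,qco] add [xvwno,stvl] -> 6 lines: lcoi fcmu xvwno stvl wob pokga
Hunk 4: at line 1 remove [fcmu] add [gpx,eglsr,tcan] -> 8 lines: lcoi gpx eglsr tcan xvwno stvl wob pokga
Final line 3: eglsr

Answer: eglsr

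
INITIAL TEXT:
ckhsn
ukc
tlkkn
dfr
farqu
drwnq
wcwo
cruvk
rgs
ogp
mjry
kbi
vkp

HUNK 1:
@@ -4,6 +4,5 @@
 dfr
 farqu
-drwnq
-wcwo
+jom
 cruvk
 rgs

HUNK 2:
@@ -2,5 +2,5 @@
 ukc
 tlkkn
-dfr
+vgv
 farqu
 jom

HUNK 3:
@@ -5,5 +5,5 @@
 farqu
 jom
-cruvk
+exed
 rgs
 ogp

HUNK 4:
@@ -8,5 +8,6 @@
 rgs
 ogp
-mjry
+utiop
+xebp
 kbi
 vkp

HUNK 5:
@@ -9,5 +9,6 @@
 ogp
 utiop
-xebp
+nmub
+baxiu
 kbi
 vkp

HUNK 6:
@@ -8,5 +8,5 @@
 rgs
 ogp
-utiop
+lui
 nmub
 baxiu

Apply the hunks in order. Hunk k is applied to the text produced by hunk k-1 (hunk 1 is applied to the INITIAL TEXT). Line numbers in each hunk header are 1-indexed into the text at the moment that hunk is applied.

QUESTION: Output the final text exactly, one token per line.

Answer: ckhsn
ukc
tlkkn
vgv
farqu
jom
exed
rgs
ogp
lui
nmub
baxiu
kbi
vkp

Derivation:
Hunk 1: at line 4 remove [drwnq,wcwo] add [jom] -> 12 lines: ckhsn ukc tlkkn dfr farqu jom cruvk rgs ogp mjry kbi vkp
Hunk 2: at line 2 remove [dfr] add [vgv] -> 12 lines: ckhsn ukc tlkkn vgv farqu jom cruvk rgs ogp mjry kbi vkp
Hunk 3: at line 5 remove [cruvk] add [exed] -> 12 lines: ckhsn ukc tlkkn vgv farqu jom exed rgs ogp mjry kbi vkp
Hunk 4: at line 8 remove [mjry] add [utiop,xebp] -> 13 lines: ckhsn ukc tlkkn vgv farqu jom exed rgs ogp utiop xebp kbi vkp
Hunk 5: at line 9 remove [xebp] add [nmub,baxiu] -> 14 lines: ckhsn ukc tlkkn vgv farqu jom exed rgs ogp utiop nmub baxiu kbi vkp
Hunk 6: at line 8 remove [utiop] add [lui] -> 14 lines: ckhsn ukc tlkkn vgv farqu jom exed rgs ogp lui nmub baxiu kbi vkp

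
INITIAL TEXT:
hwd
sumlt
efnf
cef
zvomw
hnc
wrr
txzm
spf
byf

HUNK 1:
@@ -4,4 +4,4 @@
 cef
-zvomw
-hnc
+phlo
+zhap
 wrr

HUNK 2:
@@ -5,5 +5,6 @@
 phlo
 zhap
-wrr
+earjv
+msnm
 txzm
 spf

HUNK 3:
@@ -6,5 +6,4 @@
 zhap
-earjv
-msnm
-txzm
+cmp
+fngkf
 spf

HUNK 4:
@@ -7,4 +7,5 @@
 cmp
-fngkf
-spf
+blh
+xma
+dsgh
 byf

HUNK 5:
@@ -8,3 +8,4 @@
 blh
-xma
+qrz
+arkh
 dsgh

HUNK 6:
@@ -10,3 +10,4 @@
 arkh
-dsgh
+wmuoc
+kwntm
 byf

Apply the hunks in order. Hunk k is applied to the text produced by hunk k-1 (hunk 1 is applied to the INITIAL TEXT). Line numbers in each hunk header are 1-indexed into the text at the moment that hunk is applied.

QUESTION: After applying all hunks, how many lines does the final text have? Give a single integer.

Answer: 13

Derivation:
Hunk 1: at line 4 remove [zvomw,hnc] add [phlo,zhap] -> 10 lines: hwd sumlt efnf cef phlo zhap wrr txzm spf byf
Hunk 2: at line 5 remove [wrr] add [earjv,msnm] -> 11 lines: hwd sumlt efnf cef phlo zhap earjv msnm txzm spf byf
Hunk 3: at line 6 remove [earjv,msnm,txzm] add [cmp,fngkf] -> 10 lines: hwd sumlt efnf cef phlo zhap cmp fngkf spf byf
Hunk 4: at line 7 remove [fngkf,spf] add [blh,xma,dsgh] -> 11 lines: hwd sumlt efnf cef phlo zhap cmp blh xma dsgh byf
Hunk 5: at line 8 remove [xma] add [qrz,arkh] -> 12 lines: hwd sumlt efnf cef phlo zhap cmp blh qrz arkh dsgh byf
Hunk 6: at line 10 remove [dsgh] add [wmuoc,kwntm] -> 13 lines: hwd sumlt efnf cef phlo zhap cmp blh qrz arkh wmuoc kwntm byf
Final line count: 13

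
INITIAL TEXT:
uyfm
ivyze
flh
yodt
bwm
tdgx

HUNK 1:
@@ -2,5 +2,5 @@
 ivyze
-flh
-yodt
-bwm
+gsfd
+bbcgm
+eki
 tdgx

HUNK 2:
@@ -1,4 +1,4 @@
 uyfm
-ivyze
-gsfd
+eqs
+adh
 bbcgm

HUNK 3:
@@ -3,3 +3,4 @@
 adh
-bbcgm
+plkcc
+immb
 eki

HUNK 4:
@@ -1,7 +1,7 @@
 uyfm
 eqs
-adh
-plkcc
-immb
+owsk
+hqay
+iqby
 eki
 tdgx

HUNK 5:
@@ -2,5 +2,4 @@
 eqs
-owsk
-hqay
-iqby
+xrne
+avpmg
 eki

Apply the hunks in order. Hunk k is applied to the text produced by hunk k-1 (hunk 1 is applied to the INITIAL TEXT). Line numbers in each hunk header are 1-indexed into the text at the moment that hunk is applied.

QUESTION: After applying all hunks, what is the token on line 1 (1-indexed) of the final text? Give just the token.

Hunk 1: at line 2 remove [flh,yodt,bwm] add [gsfd,bbcgm,eki] -> 6 lines: uyfm ivyze gsfd bbcgm eki tdgx
Hunk 2: at line 1 remove [ivyze,gsfd] add [eqs,adh] -> 6 lines: uyfm eqs adh bbcgm eki tdgx
Hunk 3: at line 3 remove [bbcgm] add [plkcc,immb] -> 7 lines: uyfm eqs adh plkcc immb eki tdgx
Hunk 4: at line 1 remove [adh,plkcc,immb] add [owsk,hqay,iqby] -> 7 lines: uyfm eqs owsk hqay iqby eki tdgx
Hunk 5: at line 2 remove [owsk,hqay,iqby] add [xrne,avpmg] -> 6 lines: uyfm eqs xrne avpmg eki tdgx
Final line 1: uyfm

Answer: uyfm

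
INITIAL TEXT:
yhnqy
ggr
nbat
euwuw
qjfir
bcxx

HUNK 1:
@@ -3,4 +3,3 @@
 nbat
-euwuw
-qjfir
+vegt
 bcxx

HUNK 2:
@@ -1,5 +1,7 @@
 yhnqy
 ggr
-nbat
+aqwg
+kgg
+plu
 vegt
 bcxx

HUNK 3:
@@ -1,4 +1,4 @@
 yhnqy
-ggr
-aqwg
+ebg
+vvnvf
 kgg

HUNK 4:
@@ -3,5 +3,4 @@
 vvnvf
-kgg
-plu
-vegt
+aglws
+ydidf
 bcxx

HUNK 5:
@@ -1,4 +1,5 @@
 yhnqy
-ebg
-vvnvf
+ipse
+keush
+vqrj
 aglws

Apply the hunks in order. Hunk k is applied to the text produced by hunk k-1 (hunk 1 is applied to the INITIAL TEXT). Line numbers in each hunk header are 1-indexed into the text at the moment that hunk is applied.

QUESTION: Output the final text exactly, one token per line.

Answer: yhnqy
ipse
keush
vqrj
aglws
ydidf
bcxx

Derivation:
Hunk 1: at line 3 remove [euwuw,qjfir] add [vegt] -> 5 lines: yhnqy ggr nbat vegt bcxx
Hunk 2: at line 1 remove [nbat] add [aqwg,kgg,plu] -> 7 lines: yhnqy ggr aqwg kgg plu vegt bcxx
Hunk 3: at line 1 remove [ggr,aqwg] add [ebg,vvnvf] -> 7 lines: yhnqy ebg vvnvf kgg plu vegt bcxx
Hunk 4: at line 3 remove [kgg,plu,vegt] add [aglws,ydidf] -> 6 lines: yhnqy ebg vvnvf aglws ydidf bcxx
Hunk 5: at line 1 remove [ebg,vvnvf] add [ipse,keush,vqrj] -> 7 lines: yhnqy ipse keush vqrj aglws ydidf bcxx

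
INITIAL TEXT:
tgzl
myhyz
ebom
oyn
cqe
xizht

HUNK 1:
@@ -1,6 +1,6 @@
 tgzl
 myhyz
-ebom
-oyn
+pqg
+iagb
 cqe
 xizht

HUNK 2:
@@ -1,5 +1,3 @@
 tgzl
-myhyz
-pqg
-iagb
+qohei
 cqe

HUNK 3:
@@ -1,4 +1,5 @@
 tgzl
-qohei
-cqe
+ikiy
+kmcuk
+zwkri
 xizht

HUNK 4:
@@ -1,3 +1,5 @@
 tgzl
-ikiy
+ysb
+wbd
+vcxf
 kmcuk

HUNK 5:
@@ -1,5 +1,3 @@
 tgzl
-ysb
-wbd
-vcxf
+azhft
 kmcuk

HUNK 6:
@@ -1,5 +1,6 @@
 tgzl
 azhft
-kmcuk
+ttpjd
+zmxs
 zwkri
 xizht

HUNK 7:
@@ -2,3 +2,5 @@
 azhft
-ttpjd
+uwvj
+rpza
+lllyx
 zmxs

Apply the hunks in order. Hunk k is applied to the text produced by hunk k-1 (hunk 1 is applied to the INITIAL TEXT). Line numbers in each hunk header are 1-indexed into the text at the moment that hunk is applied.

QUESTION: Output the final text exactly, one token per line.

Answer: tgzl
azhft
uwvj
rpza
lllyx
zmxs
zwkri
xizht

Derivation:
Hunk 1: at line 1 remove [ebom,oyn] add [pqg,iagb] -> 6 lines: tgzl myhyz pqg iagb cqe xizht
Hunk 2: at line 1 remove [myhyz,pqg,iagb] add [qohei] -> 4 lines: tgzl qohei cqe xizht
Hunk 3: at line 1 remove [qohei,cqe] add [ikiy,kmcuk,zwkri] -> 5 lines: tgzl ikiy kmcuk zwkri xizht
Hunk 4: at line 1 remove [ikiy] add [ysb,wbd,vcxf] -> 7 lines: tgzl ysb wbd vcxf kmcuk zwkri xizht
Hunk 5: at line 1 remove [ysb,wbd,vcxf] add [azhft] -> 5 lines: tgzl azhft kmcuk zwkri xizht
Hunk 6: at line 1 remove [kmcuk] add [ttpjd,zmxs] -> 6 lines: tgzl azhft ttpjd zmxs zwkri xizht
Hunk 7: at line 2 remove [ttpjd] add [uwvj,rpza,lllyx] -> 8 lines: tgzl azhft uwvj rpza lllyx zmxs zwkri xizht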